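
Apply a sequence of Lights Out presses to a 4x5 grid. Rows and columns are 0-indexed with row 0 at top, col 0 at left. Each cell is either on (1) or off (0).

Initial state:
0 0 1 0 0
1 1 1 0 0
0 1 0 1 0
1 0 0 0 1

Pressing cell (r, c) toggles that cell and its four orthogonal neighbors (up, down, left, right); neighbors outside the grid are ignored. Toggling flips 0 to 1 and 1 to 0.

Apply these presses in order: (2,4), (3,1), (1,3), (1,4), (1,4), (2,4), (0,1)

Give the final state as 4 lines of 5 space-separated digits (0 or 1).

After press 1 at (2,4):
0 0 1 0 0
1 1 1 0 1
0 1 0 0 1
1 0 0 0 0

After press 2 at (3,1):
0 0 1 0 0
1 1 1 0 1
0 0 0 0 1
0 1 1 0 0

After press 3 at (1,3):
0 0 1 1 0
1 1 0 1 0
0 0 0 1 1
0 1 1 0 0

After press 4 at (1,4):
0 0 1 1 1
1 1 0 0 1
0 0 0 1 0
0 1 1 0 0

After press 5 at (1,4):
0 0 1 1 0
1 1 0 1 0
0 0 0 1 1
0 1 1 0 0

After press 6 at (2,4):
0 0 1 1 0
1 1 0 1 1
0 0 0 0 0
0 1 1 0 1

After press 7 at (0,1):
1 1 0 1 0
1 0 0 1 1
0 0 0 0 0
0 1 1 0 1

Answer: 1 1 0 1 0
1 0 0 1 1
0 0 0 0 0
0 1 1 0 1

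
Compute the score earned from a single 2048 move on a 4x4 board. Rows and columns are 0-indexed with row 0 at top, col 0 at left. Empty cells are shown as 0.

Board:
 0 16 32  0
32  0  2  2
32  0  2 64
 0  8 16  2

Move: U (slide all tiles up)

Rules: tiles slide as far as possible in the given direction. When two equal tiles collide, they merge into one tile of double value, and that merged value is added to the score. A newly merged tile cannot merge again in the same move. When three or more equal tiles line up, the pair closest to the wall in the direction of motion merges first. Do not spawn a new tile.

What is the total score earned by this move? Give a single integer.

Slide up:
col 0: [0, 32, 32, 0] -> [64, 0, 0, 0]  score +64 (running 64)
col 1: [16, 0, 0, 8] -> [16, 8, 0, 0]  score +0 (running 64)
col 2: [32, 2, 2, 16] -> [32, 4, 16, 0]  score +4 (running 68)
col 3: [0, 2, 64, 2] -> [2, 64, 2, 0]  score +0 (running 68)
Board after move:
64 16 32  2
 0  8  4 64
 0  0 16  2
 0  0  0  0

Answer: 68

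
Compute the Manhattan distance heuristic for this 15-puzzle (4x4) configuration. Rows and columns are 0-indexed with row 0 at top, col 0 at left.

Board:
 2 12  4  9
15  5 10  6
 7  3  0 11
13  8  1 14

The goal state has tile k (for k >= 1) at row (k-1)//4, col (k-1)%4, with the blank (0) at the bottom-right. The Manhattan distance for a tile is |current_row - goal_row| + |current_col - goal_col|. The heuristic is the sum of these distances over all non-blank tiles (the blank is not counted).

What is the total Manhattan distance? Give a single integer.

Answer: 38

Derivation:
Tile 2: at (0,0), goal (0,1), distance |0-0|+|0-1| = 1
Tile 12: at (0,1), goal (2,3), distance |0-2|+|1-3| = 4
Tile 4: at (0,2), goal (0,3), distance |0-0|+|2-3| = 1
Tile 9: at (0,3), goal (2,0), distance |0-2|+|3-0| = 5
Tile 15: at (1,0), goal (3,2), distance |1-3|+|0-2| = 4
Tile 5: at (1,1), goal (1,0), distance |1-1|+|1-0| = 1
Tile 10: at (1,2), goal (2,1), distance |1-2|+|2-1| = 2
Tile 6: at (1,3), goal (1,1), distance |1-1|+|3-1| = 2
Tile 7: at (2,0), goal (1,2), distance |2-1|+|0-2| = 3
Tile 3: at (2,1), goal (0,2), distance |2-0|+|1-2| = 3
Tile 11: at (2,3), goal (2,2), distance |2-2|+|3-2| = 1
Tile 13: at (3,0), goal (3,0), distance |3-3|+|0-0| = 0
Tile 8: at (3,1), goal (1,3), distance |3-1|+|1-3| = 4
Tile 1: at (3,2), goal (0,0), distance |3-0|+|2-0| = 5
Tile 14: at (3,3), goal (3,1), distance |3-3|+|3-1| = 2
Sum: 1 + 4 + 1 + 5 + 4 + 1 + 2 + 2 + 3 + 3 + 1 + 0 + 4 + 5 + 2 = 38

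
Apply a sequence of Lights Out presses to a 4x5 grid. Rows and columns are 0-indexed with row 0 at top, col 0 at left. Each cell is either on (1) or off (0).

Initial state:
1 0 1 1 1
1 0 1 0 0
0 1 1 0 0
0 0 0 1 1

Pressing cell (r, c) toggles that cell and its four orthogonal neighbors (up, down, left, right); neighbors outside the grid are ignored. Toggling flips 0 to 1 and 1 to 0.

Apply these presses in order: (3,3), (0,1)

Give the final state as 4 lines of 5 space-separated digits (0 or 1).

After press 1 at (3,3):
1 0 1 1 1
1 0 1 0 0
0 1 1 1 0
0 0 1 0 0

After press 2 at (0,1):
0 1 0 1 1
1 1 1 0 0
0 1 1 1 0
0 0 1 0 0

Answer: 0 1 0 1 1
1 1 1 0 0
0 1 1 1 0
0 0 1 0 0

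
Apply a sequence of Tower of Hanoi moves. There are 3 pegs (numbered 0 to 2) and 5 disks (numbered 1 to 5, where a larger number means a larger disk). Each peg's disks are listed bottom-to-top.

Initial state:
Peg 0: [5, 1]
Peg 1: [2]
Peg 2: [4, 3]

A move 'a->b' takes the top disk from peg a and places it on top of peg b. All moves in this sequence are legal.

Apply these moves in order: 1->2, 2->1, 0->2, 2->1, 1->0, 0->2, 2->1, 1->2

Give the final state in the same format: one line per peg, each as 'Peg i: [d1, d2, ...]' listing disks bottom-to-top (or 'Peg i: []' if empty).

After move 1 (1->2):
Peg 0: [5, 1]
Peg 1: []
Peg 2: [4, 3, 2]

After move 2 (2->1):
Peg 0: [5, 1]
Peg 1: [2]
Peg 2: [4, 3]

After move 3 (0->2):
Peg 0: [5]
Peg 1: [2]
Peg 2: [4, 3, 1]

After move 4 (2->1):
Peg 0: [5]
Peg 1: [2, 1]
Peg 2: [4, 3]

After move 5 (1->0):
Peg 0: [5, 1]
Peg 1: [2]
Peg 2: [4, 3]

After move 6 (0->2):
Peg 0: [5]
Peg 1: [2]
Peg 2: [4, 3, 1]

After move 7 (2->1):
Peg 0: [5]
Peg 1: [2, 1]
Peg 2: [4, 3]

After move 8 (1->2):
Peg 0: [5]
Peg 1: [2]
Peg 2: [4, 3, 1]

Answer: Peg 0: [5]
Peg 1: [2]
Peg 2: [4, 3, 1]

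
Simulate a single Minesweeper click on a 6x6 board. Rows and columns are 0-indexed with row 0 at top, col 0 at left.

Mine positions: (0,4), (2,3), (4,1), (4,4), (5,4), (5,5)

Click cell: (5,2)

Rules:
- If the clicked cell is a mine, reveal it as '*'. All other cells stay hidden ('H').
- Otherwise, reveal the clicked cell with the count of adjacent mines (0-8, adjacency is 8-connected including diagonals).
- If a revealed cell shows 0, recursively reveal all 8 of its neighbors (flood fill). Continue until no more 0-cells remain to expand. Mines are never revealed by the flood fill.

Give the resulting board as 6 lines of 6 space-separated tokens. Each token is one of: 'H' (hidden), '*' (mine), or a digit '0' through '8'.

H H H H H H
H H H H H H
H H H H H H
H H H H H H
H H H H H H
H H 1 H H H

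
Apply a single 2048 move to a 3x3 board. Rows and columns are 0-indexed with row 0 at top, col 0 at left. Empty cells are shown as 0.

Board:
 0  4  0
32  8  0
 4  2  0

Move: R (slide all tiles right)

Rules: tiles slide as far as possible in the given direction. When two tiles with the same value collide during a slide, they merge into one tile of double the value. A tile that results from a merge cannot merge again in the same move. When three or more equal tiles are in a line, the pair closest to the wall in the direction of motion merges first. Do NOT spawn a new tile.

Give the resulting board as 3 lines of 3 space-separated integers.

Slide right:
row 0: [0, 4, 0] -> [0, 0, 4]
row 1: [32, 8, 0] -> [0, 32, 8]
row 2: [4, 2, 0] -> [0, 4, 2]

Answer:  0  0  4
 0 32  8
 0  4  2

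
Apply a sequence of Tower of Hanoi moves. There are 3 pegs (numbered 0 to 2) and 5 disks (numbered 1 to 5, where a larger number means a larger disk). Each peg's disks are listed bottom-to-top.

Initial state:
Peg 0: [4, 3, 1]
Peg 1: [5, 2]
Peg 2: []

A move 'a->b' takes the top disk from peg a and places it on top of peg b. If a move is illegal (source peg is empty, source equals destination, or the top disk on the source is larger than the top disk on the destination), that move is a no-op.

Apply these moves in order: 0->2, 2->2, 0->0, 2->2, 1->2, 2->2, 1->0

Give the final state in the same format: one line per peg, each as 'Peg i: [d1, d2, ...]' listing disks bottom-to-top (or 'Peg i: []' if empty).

Answer: Peg 0: [4, 3, 2]
Peg 1: [5]
Peg 2: [1]

Derivation:
After move 1 (0->2):
Peg 0: [4, 3]
Peg 1: [5, 2]
Peg 2: [1]

After move 2 (2->2):
Peg 0: [4, 3]
Peg 1: [5, 2]
Peg 2: [1]

After move 3 (0->0):
Peg 0: [4, 3]
Peg 1: [5, 2]
Peg 2: [1]

After move 4 (2->2):
Peg 0: [4, 3]
Peg 1: [5, 2]
Peg 2: [1]

After move 5 (1->2):
Peg 0: [4, 3]
Peg 1: [5, 2]
Peg 2: [1]

After move 6 (2->2):
Peg 0: [4, 3]
Peg 1: [5, 2]
Peg 2: [1]

After move 7 (1->0):
Peg 0: [4, 3, 2]
Peg 1: [5]
Peg 2: [1]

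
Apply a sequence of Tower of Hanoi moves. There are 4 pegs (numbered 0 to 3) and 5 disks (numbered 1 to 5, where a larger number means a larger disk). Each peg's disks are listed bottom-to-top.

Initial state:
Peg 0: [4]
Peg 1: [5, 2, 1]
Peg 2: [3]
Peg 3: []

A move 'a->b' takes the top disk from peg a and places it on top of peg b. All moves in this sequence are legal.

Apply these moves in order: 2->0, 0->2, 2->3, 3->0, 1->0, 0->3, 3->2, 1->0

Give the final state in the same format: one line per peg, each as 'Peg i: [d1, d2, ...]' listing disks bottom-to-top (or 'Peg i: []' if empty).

After move 1 (2->0):
Peg 0: [4, 3]
Peg 1: [5, 2, 1]
Peg 2: []
Peg 3: []

After move 2 (0->2):
Peg 0: [4]
Peg 1: [5, 2, 1]
Peg 2: [3]
Peg 3: []

After move 3 (2->3):
Peg 0: [4]
Peg 1: [5, 2, 1]
Peg 2: []
Peg 3: [3]

After move 4 (3->0):
Peg 0: [4, 3]
Peg 1: [5, 2, 1]
Peg 2: []
Peg 3: []

After move 5 (1->0):
Peg 0: [4, 3, 1]
Peg 1: [5, 2]
Peg 2: []
Peg 3: []

After move 6 (0->3):
Peg 0: [4, 3]
Peg 1: [5, 2]
Peg 2: []
Peg 3: [1]

After move 7 (3->2):
Peg 0: [4, 3]
Peg 1: [5, 2]
Peg 2: [1]
Peg 3: []

After move 8 (1->0):
Peg 0: [4, 3, 2]
Peg 1: [5]
Peg 2: [1]
Peg 3: []

Answer: Peg 0: [4, 3, 2]
Peg 1: [5]
Peg 2: [1]
Peg 3: []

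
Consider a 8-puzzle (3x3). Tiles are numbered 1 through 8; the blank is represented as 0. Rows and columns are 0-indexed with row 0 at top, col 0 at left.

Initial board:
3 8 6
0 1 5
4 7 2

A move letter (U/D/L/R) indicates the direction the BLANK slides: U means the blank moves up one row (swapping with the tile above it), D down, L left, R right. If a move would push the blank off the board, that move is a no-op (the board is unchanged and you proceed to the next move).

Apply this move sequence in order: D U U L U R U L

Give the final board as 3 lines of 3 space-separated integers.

Answer: 0 8 6
3 1 5
4 7 2

Derivation:
After move 1 (D):
3 8 6
4 1 5
0 7 2

After move 2 (U):
3 8 6
0 1 5
4 7 2

After move 3 (U):
0 8 6
3 1 5
4 7 2

After move 4 (L):
0 8 6
3 1 5
4 7 2

After move 5 (U):
0 8 6
3 1 5
4 7 2

After move 6 (R):
8 0 6
3 1 5
4 7 2

After move 7 (U):
8 0 6
3 1 5
4 7 2

After move 8 (L):
0 8 6
3 1 5
4 7 2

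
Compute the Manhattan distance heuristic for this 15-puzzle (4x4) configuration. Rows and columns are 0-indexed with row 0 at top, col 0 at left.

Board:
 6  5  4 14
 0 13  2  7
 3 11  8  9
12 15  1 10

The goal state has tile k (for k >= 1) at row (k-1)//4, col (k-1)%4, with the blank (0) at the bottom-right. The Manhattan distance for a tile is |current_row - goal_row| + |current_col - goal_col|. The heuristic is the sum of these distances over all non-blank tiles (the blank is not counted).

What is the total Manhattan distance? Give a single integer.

Answer: 39

Derivation:
Tile 6: (0,0)->(1,1) = 2
Tile 5: (0,1)->(1,0) = 2
Tile 4: (0,2)->(0,3) = 1
Tile 14: (0,3)->(3,1) = 5
Tile 13: (1,1)->(3,0) = 3
Tile 2: (1,2)->(0,1) = 2
Tile 7: (1,3)->(1,2) = 1
Tile 3: (2,0)->(0,2) = 4
Tile 11: (2,1)->(2,2) = 1
Tile 8: (2,2)->(1,3) = 2
Tile 9: (2,3)->(2,0) = 3
Tile 12: (3,0)->(2,3) = 4
Tile 15: (3,1)->(3,2) = 1
Tile 1: (3,2)->(0,0) = 5
Tile 10: (3,3)->(2,1) = 3
Sum: 2 + 2 + 1 + 5 + 3 + 2 + 1 + 4 + 1 + 2 + 3 + 4 + 1 + 5 + 3 = 39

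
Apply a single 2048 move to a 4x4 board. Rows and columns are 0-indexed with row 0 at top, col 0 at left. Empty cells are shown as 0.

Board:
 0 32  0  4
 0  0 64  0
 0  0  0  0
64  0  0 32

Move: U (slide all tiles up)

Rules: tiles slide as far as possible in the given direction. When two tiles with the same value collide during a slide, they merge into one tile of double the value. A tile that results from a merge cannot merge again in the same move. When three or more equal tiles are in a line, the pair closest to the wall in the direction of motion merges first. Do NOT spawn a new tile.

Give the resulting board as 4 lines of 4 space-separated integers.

Answer: 64 32 64  4
 0  0  0 32
 0  0  0  0
 0  0  0  0

Derivation:
Slide up:
col 0: [0, 0, 0, 64] -> [64, 0, 0, 0]
col 1: [32, 0, 0, 0] -> [32, 0, 0, 0]
col 2: [0, 64, 0, 0] -> [64, 0, 0, 0]
col 3: [4, 0, 0, 32] -> [4, 32, 0, 0]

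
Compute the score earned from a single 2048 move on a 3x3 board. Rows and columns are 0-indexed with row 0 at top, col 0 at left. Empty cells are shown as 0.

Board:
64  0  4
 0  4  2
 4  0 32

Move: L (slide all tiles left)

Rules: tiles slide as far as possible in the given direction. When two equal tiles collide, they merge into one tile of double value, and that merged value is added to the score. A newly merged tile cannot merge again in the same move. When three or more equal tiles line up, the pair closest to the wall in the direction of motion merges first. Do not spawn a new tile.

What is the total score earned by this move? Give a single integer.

Slide left:
row 0: [64, 0, 4] -> [64, 4, 0]  score +0 (running 0)
row 1: [0, 4, 2] -> [4, 2, 0]  score +0 (running 0)
row 2: [4, 0, 32] -> [4, 32, 0]  score +0 (running 0)
Board after move:
64  4  0
 4  2  0
 4 32  0

Answer: 0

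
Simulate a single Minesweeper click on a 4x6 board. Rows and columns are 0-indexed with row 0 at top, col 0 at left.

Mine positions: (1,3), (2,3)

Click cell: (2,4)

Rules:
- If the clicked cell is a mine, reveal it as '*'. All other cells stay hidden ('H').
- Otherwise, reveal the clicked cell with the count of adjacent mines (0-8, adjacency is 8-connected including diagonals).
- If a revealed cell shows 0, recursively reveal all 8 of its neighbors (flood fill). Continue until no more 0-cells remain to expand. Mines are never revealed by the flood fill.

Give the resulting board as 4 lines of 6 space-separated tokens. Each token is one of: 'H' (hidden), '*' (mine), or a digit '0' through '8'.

H H H H H H
H H H H H H
H H H H 2 H
H H H H H H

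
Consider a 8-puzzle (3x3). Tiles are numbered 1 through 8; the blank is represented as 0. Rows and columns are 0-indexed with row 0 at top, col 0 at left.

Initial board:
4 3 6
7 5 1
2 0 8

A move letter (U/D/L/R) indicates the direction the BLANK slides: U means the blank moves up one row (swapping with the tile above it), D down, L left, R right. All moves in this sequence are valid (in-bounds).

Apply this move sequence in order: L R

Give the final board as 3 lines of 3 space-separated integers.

After move 1 (L):
4 3 6
7 5 1
0 2 8

After move 2 (R):
4 3 6
7 5 1
2 0 8

Answer: 4 3 6
7 5 1
2 0 8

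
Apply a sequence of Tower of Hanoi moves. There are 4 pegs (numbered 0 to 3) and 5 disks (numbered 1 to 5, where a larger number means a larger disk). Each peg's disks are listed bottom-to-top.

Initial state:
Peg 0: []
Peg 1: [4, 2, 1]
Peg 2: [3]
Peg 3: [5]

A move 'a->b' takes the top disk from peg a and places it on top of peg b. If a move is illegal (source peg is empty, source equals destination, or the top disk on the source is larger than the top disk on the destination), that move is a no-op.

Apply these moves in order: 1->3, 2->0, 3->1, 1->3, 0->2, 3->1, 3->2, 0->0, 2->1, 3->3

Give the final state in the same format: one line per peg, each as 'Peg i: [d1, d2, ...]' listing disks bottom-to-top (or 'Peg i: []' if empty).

Answer: Peg 0: []
Peg 1: [4, 2, 1]
Peg 2: [3]
Peg 3: [5]

Derivation:
After move 1 (1->3):
Peg 0: []
Peg 1: [4, 2]
Peg 2: [3]
Peg 3: [5, 1]

After move 2 (2->0):
Peg 0: [3]
Peg 1: [4, 2]
Peg 2: []
Peg 3: [5, 1]

After move 3 (3->1):
Peg 0: [3]
Peg 1: [4, 2, 1]
Peg 2: []
Peg 3: [5]

After move 4 (1->3):
Peg 0: [3]
Peg 1: [4, 2]
Peg 2: []
Peg 3: [5, 1]

After move 5 (0->2):
Peg 0: []
Peg 1: [4, 2]
Peg 2: [3]
Peg 3: [5, 1]

After move 6 (3->1):
Peg 0: []
Peg 1: [4, 2, 1]
Peg 2: [3]
Peg 3: [5]

After move 7 (3->2):
Peg 0: []
Peg 1: [4, 2, 1]
Peg 2: [3]
Peg 3: [5]

After move 8 (0->0):
Peg 0: []
Peg 1: [4, 2, 1]
Peg 2: [3]
Peg 3: [5]

After move 9 (2->1):
Peg 0: []
Peg 1: [4, 2, 1]
Peg 2: [3]
Peg 3: [5]

After move 10 (3->3):
Peg 0: []
Peg 1: [4, 2, 1]
Peg 2: [3]
Peg 3: [5]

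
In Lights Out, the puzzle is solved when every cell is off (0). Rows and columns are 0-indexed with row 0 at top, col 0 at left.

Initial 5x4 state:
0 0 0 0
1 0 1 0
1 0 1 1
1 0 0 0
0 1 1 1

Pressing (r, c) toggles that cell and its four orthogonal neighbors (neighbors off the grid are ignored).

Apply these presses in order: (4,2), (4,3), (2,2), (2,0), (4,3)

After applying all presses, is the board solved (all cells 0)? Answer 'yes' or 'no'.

After press 1 at (4,2):
0 0 0 0
1 0 1 0
1 0 1 1
1 0 1 0
0 0 0 0

After press 2 at (4,3):
0 0 0 0
1 0 1 0
1 0 1 1
1 0 1 1
0 0 1 1

After press 3 at (2,2):
0 0 0 0
1 0 0 0
1 1 0 0
1 0 0 1
0 0 1 1

After press 4 at (2,0):
0 0 0 0
0 0 0 0
0 0 0 0
0 0 0 1
0 0 1 1

After press 5 at (4,3):
0 0 0 0
0 0 0 0
0 0 0 0
0 0 0 0
0 0 0 0

Lights still on: 0

Answer: yes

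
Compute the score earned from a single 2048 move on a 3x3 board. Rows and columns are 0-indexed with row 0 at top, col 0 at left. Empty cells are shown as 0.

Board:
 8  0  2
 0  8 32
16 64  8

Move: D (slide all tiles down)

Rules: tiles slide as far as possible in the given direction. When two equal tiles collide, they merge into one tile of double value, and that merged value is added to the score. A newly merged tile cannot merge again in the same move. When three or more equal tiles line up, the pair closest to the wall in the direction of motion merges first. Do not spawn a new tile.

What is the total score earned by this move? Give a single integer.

Answer: 0

Derivation:
Slide down:
col 0: [8, 0, 16] -> [0, 8, 16]  score +0 (running 0)
col 1: [0, 8, 64] -> [0, 8, 64]  score +0 (running 0)
col 2: [2, 32, 8] -> [2, 32, 8]  score +0 (running 0)
Board after move:
 0  0  2
 8  8 32
16 64  8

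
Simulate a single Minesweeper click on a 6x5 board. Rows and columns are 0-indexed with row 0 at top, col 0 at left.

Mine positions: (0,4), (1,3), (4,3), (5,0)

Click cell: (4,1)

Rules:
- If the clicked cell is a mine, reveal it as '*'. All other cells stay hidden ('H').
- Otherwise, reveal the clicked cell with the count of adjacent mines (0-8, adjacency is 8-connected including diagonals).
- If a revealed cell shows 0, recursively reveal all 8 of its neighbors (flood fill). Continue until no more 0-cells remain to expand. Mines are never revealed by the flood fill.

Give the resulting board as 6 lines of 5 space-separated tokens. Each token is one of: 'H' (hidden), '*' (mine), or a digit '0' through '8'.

H H H H H
H H H H H
H H H H H
H H H H H
H 1 H H H
H H H H H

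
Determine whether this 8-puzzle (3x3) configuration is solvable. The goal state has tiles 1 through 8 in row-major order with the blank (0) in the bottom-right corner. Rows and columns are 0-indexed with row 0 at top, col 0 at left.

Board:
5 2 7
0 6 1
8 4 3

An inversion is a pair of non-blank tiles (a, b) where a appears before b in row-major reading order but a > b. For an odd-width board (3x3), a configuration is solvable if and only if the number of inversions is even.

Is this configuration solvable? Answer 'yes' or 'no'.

Answer: no

Derivation:
Inversions (pairs i<j in row-major order where tile[i] > tile[j] > 0): 15
15 is odd, so the puzzle is not solvable.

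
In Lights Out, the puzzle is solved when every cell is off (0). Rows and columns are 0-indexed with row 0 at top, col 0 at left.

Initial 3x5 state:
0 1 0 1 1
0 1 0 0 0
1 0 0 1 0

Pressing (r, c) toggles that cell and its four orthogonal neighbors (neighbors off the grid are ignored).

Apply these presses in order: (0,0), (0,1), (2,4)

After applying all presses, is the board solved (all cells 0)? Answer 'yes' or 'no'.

After press 1 at (0,0):
1 0 0 1 1
1 1 0 0 0
1 0 0 1 0

After press 2 at (0,1):
0 1 1 1 1
1 0 0 0 0
1 0 0 1 0

After press 3 at (2,4):
0 1 1 1 1
1 0 0 0 1
1 0 0 0 1

Lights still on: 8

Answer: no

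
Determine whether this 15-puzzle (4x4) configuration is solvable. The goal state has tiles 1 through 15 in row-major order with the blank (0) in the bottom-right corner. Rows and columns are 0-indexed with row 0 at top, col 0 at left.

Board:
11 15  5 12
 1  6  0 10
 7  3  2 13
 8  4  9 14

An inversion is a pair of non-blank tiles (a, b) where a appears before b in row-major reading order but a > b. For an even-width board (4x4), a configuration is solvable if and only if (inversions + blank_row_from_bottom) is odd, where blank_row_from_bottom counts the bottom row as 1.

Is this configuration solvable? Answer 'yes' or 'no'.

Answer: no

Derivation:
Inversions: 53
Blank is in row 1 (0-indexed from top), which is row 3 counting from the bottom (bottom = 1).
53 + 3 = 56, which is even, so the puzzle is not solvable.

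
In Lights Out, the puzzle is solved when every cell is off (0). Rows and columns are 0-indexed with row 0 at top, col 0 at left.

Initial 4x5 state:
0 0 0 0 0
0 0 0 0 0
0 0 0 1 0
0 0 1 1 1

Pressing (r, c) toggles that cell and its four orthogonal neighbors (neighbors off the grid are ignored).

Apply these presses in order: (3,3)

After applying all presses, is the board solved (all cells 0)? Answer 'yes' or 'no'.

After press 1 at (3,3):
0 0 0 0 0
0 0 0 0 0
0 0 0 0 0
0 0 0 0 0

Lights still on: 0

Answer: yes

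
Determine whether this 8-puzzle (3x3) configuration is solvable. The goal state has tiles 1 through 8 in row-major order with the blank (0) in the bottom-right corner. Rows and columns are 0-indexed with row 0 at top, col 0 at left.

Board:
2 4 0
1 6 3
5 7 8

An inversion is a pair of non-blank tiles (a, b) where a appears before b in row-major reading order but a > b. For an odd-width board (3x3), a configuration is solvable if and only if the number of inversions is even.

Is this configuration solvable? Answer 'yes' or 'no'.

Answer: no

Derivation:
Inversions (pairs i<j in row-major order where tile[i] > tile[j] > 0): 5
5 is odd, so the puzzle is not solvable.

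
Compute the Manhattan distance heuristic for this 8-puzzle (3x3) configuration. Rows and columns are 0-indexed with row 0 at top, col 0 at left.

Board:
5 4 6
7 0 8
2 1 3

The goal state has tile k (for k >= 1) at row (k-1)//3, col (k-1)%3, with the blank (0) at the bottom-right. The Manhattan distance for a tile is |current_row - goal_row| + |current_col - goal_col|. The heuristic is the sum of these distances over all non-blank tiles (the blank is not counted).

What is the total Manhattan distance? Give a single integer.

Answer: 16

Derivation:
Tile 5: (0,0)->(1,1) = 2
Tile 4: (0,1)->(1,0) = 2
Tile 6: (0,2)->(1,2) = 1
Tile 7: (1,0)->(2,0) = 1
Tile 8: (1,2)->(2,1) = 2
Tile 2: (2,0)->(0,1) = 3
Tile 1: (2,1)->(0,0) = 3
Tile 3: (2,2)->(0,2) = 2
Sum: 2 + 2 + 1 + 1 + 2 + 3 + 3 + 2 = 16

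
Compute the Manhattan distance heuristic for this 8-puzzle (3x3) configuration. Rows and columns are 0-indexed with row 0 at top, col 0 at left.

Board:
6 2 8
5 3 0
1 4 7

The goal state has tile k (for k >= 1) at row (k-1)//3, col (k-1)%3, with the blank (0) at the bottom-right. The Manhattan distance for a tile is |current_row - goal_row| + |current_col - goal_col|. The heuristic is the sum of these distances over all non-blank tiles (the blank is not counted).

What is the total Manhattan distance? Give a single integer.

Answer: 15

Derivation:
Tile 6: (0,0)->(1,2) = 3
Tile 2: (0,1)->(0,1) = 0
Tile 8: (0,2)->(2,1) = 3
Tile 5: (1,0)->(1,1) = 1
Tile 3: (1,1)->(0,2) = 2
Tile 1: (2,0)->(0,0) = 2
Tile 4: (2,1)->(1,0) = 2
Tile 7: (2,2)->(2,0) = 2
Sum: 3 + 0 + 3 + 1 + 2 + 2 + 2 + 2 = 15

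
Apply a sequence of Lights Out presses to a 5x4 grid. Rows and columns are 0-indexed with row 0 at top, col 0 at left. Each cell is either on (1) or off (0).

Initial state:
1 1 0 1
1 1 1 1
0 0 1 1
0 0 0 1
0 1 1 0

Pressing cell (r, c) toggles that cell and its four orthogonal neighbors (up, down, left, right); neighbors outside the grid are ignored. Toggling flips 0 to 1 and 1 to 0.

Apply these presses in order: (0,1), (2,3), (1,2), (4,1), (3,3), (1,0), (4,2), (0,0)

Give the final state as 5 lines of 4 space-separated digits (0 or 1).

Answer: 0 1 0 1
1 0 0 1
1 0 1 1
0 1 0 1
1 1 1 0

Derivation:
After press 1 at (0,1):
0 0 1 1
1 0 1 1
0 0 1 1
0 0 0 1
0 1 1 0

After press 2 at (2,3):
0 0 1 1
1 0 1 0
0 0 0 0
0 0 0 0
0 1 1 0

After press 3 at (1,2):
0 0 0 1
1 1 0 1
0 0 1 0
0 0 0 0
0 1 1 0

After press 4 at (4,1):
0 0 0 1
1 1 0 1
0 0 1 0
0 1 0 0
1 0 0 0

After press 5 at (3,3):
0 0 0 1
1 1 0 1
0 0 1 1
0 1 1 1
1 0 0 1

After press 6 at (1,0):
1 0 0 1
0 0 0 1
1 0 1 1
0 1 1 1
1 0 0 1

After press 7 at (4,2):
1 0 0 1
0 0 0 1
1 0 1 1
0 1 0 1
1 1 1 0

After press 8 at (0,0):
0 1 0 1
1 0 0 1
1 0 1 1
0 1 0 1
1 1 1 0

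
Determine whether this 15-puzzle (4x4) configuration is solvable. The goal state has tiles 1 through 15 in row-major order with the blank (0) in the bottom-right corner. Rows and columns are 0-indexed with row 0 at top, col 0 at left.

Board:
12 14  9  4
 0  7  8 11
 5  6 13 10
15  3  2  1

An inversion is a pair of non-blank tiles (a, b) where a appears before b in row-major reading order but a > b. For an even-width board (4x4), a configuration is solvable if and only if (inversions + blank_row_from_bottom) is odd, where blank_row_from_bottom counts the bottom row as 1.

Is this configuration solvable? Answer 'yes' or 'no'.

Answer: no

Derivation:
Inversions: 69
Blank is in row 1 (0-indexed from top), which is row 3 counting from the bottom (bottom = 1).
69 + 3 = 72, which is even, so the puzzle is not solvable.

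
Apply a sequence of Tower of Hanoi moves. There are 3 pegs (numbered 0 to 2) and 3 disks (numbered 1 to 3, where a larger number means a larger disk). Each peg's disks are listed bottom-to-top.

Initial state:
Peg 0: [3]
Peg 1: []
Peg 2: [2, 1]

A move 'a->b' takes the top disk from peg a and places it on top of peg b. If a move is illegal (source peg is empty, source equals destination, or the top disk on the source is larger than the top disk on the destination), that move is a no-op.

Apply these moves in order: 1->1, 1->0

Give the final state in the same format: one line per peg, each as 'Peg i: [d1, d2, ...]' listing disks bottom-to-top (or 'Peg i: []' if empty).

After move 1 (1->1):
Peg 0: [3]
Peg 1: []
Peg 2: [2, 1]

After move 2 (1->0):
Peg 0: [3]
Peg 1: []
Peg 2: [2, 1]

Answer: Peg 0: [3]
Peg 1: []
Peg 2: [2, 1]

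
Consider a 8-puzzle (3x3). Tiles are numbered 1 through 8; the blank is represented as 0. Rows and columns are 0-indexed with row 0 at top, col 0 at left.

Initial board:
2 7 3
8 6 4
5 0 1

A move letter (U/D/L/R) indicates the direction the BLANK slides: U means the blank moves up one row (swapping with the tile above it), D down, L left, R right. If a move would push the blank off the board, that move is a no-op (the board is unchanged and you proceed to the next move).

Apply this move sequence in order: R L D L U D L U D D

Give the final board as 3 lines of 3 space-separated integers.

After move 1 (R):
2 7 3
8 6 4
5 1 0

After move 2 (L):
2 7 3
8 6 4
5 0 1

After move 3 (D):
2 7 3
8 6 4
5 0 1

After move 4 (L):
2 7 3
8 6 4
0 5 1

After move 5 (U):
2 7 3
0 6 4
8 5 1

After move 6 (D):
2 7 3
8 6 4
0 5 1

After move 7 (L):
2 7 3
8 6 4
0 5 1

After move 8 (U):
2 7 3
0 6 4
8 5 1

After move 9 (D):
2 7 3
8 6 4
0 5 1

After move 10 (D):
2 7 3
8 6 4
0 5 1

Answer: 2 7 3
8 6 4
0 5 1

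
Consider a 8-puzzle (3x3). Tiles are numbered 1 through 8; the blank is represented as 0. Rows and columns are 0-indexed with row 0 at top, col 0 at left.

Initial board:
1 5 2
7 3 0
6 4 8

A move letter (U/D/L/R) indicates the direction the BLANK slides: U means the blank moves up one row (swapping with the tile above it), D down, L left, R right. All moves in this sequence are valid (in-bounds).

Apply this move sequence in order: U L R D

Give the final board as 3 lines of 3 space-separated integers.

After move 1 (U):
1 5 0
7 3 2
6 4 8

After move 2 (L):
1 0 5
7 3 2
6 4 8

After move 3 (R):
1 5 0
7 3 2
6 4 8

After move 4 (D):
1 5 2
7 3 0
6 4 8

Answer: 1 5 2
7 3 0
6 4 8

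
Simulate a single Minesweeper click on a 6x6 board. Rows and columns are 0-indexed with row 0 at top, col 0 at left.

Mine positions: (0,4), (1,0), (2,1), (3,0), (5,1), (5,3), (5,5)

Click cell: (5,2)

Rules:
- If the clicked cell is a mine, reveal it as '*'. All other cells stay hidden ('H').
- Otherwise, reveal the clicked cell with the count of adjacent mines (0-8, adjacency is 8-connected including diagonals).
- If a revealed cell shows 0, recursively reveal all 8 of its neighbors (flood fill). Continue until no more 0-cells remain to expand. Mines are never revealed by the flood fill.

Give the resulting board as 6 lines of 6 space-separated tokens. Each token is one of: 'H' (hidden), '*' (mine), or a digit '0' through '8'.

H H H H H H
H H H H H H
H H H H H H
H H H H H H
H H H H H H
H H 2 H H H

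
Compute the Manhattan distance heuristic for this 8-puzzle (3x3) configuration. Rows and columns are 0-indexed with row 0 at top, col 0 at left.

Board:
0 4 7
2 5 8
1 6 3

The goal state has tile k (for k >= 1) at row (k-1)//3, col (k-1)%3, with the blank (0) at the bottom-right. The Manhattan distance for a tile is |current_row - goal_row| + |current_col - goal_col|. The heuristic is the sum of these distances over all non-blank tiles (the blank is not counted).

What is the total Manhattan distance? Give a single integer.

Tile 4: (0,1)->(1,0) = 2
Tile 7: (0,2)->(2,0) = 4
Tile 2: (1,0)->(0,1) = 2
Tile 5: (1,1)->(1,1) = 0
Tile 8: (1,2)->(2,1) = 2
Tile 1: (2,0)->(0,0) = 2
Tile 6: (2,1)->(1,2) = 2
Tile 3: (2,2)->(0,2) = 2
Sum: 2 + 4 + 2 + 0 + 2 + 2 + 2 + 2 = 16

Answer: 16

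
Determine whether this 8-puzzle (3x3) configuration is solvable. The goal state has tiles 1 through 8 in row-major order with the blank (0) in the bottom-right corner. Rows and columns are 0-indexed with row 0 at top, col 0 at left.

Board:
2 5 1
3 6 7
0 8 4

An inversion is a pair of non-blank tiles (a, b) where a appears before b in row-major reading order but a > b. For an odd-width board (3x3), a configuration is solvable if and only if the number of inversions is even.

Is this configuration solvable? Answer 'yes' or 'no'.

Inversions (pairs i<j in row-major order where tile[i] > tile[j] > 0): 7
7 is odd, so the puzzle is not solvable.

Answer: no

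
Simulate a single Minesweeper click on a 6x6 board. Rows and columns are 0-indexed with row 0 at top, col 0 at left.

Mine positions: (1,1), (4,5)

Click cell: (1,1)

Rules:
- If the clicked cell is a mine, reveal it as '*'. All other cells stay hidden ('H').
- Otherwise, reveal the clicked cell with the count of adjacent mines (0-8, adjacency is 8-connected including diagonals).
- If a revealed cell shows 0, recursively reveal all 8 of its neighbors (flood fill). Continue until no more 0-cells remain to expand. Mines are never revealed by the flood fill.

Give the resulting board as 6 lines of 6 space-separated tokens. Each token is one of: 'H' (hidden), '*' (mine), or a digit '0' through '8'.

H H H H H H
H * H H H H
H H H H H H
H H H H H H
H H H H H H
H H H H H H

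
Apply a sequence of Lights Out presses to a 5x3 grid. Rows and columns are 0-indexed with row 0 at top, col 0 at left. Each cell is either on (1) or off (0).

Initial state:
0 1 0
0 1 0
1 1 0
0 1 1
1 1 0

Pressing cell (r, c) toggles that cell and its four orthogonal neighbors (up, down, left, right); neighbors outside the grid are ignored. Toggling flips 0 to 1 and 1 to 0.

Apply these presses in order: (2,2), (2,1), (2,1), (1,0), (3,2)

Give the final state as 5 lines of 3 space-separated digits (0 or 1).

Answer: 1 1 0
1 0 1
0 0 0
0 0 1
1 1 1

Derivation:
After press 1 at (2,2):
0 1 0
0 1 1
1 0 1
0 1 0
1 1 0

After press 2 at (2,1):
0 1 0
0 0 1
0 1 0
0 0 0
1 1 0

After press 3 at (2,1):
0 1 0
0 1 1
1 0 1
0 1 0
1 1 0

After press 4 at (1,0):
1 1 0
1 0 1
0 0 1
0 1 0
1 1 0

After press 5 at (3,2):
1 1 0
1 0 1
0 0 0
0 0 1
1 1 1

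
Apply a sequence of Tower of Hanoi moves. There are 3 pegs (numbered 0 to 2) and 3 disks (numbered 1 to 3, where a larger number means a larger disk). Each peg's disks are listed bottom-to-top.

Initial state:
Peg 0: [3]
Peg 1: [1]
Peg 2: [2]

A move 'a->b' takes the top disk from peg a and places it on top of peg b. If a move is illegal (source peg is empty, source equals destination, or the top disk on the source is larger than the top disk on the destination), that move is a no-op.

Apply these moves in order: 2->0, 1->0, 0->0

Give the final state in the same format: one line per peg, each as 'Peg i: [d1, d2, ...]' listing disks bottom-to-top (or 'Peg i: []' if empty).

Answer: Peg 0: [3, 2, 1]
Peg 1: []
Peg 2: []

Derivation:
After move 1 (2->0):
Peg 0: [3, 2]
Peg 1: [1]
Peg 2: []

After move 2 (1->0):
Peg 0: [3, 2, 1]
Peg 1: []
Peg 2: []

After move 3 (0->0):
Peg 0: [3, 2, 1]
Peg 1: []
Peg 2: []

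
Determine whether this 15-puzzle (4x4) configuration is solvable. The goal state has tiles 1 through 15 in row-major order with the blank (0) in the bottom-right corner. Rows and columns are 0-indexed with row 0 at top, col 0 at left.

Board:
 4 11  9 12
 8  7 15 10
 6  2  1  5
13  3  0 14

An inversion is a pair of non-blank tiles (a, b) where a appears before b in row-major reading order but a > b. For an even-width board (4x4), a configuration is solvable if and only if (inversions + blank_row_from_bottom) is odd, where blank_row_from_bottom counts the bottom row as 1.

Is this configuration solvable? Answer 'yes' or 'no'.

Inversions: 58
Blank is in row 3 (0-indexed from top), which is row 1 counting from the bottom (bottom = 1).
58 + 1 = 59, which is odd, so the puzzle is solvable.

Answer: yes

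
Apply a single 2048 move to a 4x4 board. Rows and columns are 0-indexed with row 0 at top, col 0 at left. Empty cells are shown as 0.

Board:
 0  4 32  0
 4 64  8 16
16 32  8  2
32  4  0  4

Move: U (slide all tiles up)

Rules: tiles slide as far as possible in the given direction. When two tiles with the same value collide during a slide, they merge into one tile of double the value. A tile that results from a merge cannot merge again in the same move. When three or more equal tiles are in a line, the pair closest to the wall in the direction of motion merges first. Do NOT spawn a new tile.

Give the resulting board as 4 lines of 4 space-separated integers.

Slide up:
col 0: [0, 4, 16, 32] -> [4, 16, 32, 0]
col 1: [4, 64, 32, 4] -> [4, 64, 32, 4]
col 2: [32, 8, 8, 0] -> [32, 16, 0, 0]
col 3: [0, 16, 2, 4] -> [16, 2, 4, 0]

Answer:  4  4 32 16
16 64 16  2
32 32  0  4
 0  4  0  0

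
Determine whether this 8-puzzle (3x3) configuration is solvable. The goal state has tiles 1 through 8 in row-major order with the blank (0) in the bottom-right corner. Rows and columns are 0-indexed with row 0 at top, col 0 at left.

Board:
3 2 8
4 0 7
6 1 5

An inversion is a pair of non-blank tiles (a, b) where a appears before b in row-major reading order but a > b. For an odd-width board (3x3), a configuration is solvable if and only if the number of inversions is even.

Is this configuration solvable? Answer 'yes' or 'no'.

Inversions (pairs i<j in row-major order where tile[i] > tile[j] > 0): 14
14 is even, so the puzzle is solvable.

Answer: yes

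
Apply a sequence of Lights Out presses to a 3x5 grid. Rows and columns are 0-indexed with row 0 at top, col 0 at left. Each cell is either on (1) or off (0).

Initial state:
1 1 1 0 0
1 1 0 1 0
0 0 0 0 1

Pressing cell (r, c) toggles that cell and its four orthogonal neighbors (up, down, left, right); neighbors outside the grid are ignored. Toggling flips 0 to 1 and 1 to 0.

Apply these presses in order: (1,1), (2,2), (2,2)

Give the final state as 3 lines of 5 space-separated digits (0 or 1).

After press 1 at (1,1):
1 0 1 0 0
0 0 1 1 0
0 1 0 0 1

After press 2 at (2,2):
1 0 1 0 0
0 0 0 1 0
0 0 1 1 1

After press 3 at (2,2):
1 0 1 0 0
0 0 1 1 0
0 1 0 0 1

Answer: 1 0 1 0 0
0 0 1 1 0
0 1 0 0 1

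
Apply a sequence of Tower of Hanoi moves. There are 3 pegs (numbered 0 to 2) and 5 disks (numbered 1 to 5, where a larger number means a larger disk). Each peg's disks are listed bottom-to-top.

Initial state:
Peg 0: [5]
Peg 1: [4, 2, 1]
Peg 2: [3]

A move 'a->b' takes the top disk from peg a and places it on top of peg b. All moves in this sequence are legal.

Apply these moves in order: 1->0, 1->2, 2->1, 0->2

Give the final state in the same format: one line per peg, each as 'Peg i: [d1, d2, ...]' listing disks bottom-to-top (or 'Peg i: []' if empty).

After move 1 (1->0):
Peg 0: [5, 1]
Peg 1: [4, 2]
Peg 2: [3]

After move 2 (1->2):
Peg 0: [5, 1]
Peg 1: [4]
Peg 2: [3, 2]

After move 3 (2->1):
Peg 0: [5, 1]
Peg 1: [4, 2]
Peg 2: [3]

After move 4 (0->2):
Peg 0: [5]
Peg 1: [4, 2]
Peg 2: [3, 1]

Answer: Peg 0: [5]
Peg 1: [4, 2]
Peg 2: [3, 1]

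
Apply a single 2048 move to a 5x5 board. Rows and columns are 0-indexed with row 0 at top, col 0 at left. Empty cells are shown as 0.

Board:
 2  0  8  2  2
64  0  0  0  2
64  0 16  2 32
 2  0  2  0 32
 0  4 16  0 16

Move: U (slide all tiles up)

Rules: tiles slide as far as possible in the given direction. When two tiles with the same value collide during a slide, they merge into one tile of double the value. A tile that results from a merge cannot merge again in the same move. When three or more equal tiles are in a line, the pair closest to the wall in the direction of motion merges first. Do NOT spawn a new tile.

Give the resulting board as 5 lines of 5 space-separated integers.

Slide up:
col 0: [2, 64, 64, 2, 0] -> [2, 128, 2, 0, 0]
col 1: [0, 0, 0, 0, 4] -> [4, 0, 0, 0, 0]
col 2: [8, 0, 16, 2, 16] -> [8, 16, 2, 16, 0]
col 3: [2, 0, 2, 0, 0] -> [4, 0, 0, 0, 0]
col 4: [2, 2, 32, 32, 16] -> [4, 64, 16, 0, 0]

Answer:   2   4   8   4   4
128   0  16   0  64
  2   0   2   0  16
  0   0  16   0   0
  0   0   0   0   0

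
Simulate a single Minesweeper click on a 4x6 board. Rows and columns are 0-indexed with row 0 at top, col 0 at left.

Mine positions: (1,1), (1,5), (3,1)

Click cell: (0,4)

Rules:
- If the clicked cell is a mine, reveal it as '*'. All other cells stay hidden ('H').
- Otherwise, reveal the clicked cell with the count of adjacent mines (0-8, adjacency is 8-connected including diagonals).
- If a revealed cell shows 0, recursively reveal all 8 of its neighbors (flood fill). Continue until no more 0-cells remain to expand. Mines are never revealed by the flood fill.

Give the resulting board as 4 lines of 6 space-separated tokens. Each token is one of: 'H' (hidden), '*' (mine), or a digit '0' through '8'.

H H H H 1 H
H H H H H H
H H H H H H
H H H H H H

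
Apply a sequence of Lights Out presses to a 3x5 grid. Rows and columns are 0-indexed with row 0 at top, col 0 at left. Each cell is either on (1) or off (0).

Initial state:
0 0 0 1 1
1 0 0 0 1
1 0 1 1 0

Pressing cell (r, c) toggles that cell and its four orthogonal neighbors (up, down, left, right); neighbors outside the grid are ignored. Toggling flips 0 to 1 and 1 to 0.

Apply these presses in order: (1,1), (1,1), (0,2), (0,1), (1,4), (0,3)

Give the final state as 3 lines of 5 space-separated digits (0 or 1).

After press 1 at (1,1):
0 1 0 1 1
0 1 1 0 1
1 1 1 1 0

After press 2 at (1,1):
0 0 0 1 1
1 0 0 0 1
1 0 1 1 0

After press 3 at (0,2):
0 1 1 0 1
1 0 1 0 1
1 0 1 1 0

After press 4 at (0,1):
1 0 0 0 1
1 1 1 0 1
1 0 1 1 0

After press 5 at (1,4):
1 0 0 0 0
1 1 1 1 0
1 0 1 1 1

After press 6 at (0,3):
1 0 1 1 1
1 1 1 0 0
1 0 1 1 1

Answer: 1 0 1 1 1
1 1 1 0 0
1 0 1 1 1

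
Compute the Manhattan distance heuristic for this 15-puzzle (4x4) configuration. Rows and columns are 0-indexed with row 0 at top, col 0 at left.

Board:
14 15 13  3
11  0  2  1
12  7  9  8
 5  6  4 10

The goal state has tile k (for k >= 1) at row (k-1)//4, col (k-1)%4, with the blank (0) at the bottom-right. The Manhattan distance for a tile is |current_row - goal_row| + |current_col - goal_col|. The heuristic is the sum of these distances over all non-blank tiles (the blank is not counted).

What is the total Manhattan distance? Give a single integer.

Tile 14: (0,0)->(3,1) = 4
Tile 15: (0,1)->(3,2) = 4
Tile 13: (0,2)->(3,0) = 5
Tile 3: (0,3)->(0,2) = 1
Tile 11: (1,0)->(2,2) = 3
Tile 2: (1,2)->(0,1) = 2
Tile 1: (1,3)->(0,0) = 4
Tile 12: (2,0)->(2,3) = 3
Tile 7: (2,1)->(1,2) = 2
Tile 9: (2,2)->(2,0) = 2
Tile 8: (2,3)->(1,3) = 1
Tile 5: (3,0)->(1,0) = 2
Tile 6: (3,1)->(1,1) = 2
Tile 4: (3,2)->(0,3) = 4
Tile 10: (3,3)->(2,1) = 3
Sum: 4 + 4 + 5 + 1 + 3 + 2 + 4 + 3 + 2 + 2 + 1 + 2 + 2 + 4 + 3 = 42

Answer: 42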